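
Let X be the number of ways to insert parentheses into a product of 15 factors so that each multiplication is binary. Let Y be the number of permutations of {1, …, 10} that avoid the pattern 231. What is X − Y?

2657644

Ways to associate a product of 15 factors correspond to binary trees on 15 leaves, so the count is C_14. So X = C_14 = 2674440.
For any fixed pattern of length 3, the pattern-avoiding permutations of [10] number C_10. So Y = C_10 = 16796.
X − Y = 2674440 − 16796 = 2657644.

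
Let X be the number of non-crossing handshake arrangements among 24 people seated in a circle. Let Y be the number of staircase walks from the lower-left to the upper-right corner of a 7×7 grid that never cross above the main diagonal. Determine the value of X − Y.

With 24 = 2·12 people, non-crossing handshake pairings are non-crossing perfect matchings on a circle, counted by C_12. So X = C_12 = 208012.
Sub-diagonal monotone paths from (0,0) to (7,7) biject with Dyck paths of semilength 7, giving C_7. So Y = C_7 = 429.
X − Y = 208012 − 429 = 207583.

207583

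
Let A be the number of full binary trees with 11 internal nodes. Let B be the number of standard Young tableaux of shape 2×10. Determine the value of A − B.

41990

The number of full binary trees on 11 internal nodes is the Catalan number C_11. So A = C_11 = 58786.
Standard Young tableaux of shape 2×n are counted by C_n; here n = 10. So B = C_10 = 16796.
A − B = 58786 − 16796 = 41990.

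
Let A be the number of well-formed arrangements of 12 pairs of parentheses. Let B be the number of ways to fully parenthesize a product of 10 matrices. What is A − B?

With 12 pairs the number of balanced bracket strings is the Catalan number C_12. So A = C_12 = 208012.
Parenthesizations of m factors correspond to full binary trees with m leaves, counted by C_{m−1}; m = 10 gives C_9. So B = C_9 = 4862.
A − B = 208012 − 4862 = 203150.

203150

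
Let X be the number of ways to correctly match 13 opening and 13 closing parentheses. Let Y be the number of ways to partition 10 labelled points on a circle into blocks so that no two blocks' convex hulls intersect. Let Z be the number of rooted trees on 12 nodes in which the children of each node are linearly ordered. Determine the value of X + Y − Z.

Balanced strings of n pairs of brackets are counted by C_n; here n = 13. So X = C_13 = 742900.
The non-crossing partitions of [10] form a lattice of size C_10. So Y = C_10 = 16796.
A rooted plane tree on 12 nodes has 11 edges, and such trees are counted by C_11. So Z = C_11 = 58786.
X + Y − Z = 742900 + 16796 − 58786 = 700910.

700910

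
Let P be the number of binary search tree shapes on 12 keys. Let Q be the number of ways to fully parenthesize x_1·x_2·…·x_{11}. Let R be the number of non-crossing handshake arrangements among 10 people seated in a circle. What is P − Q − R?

191174

There are C_n binary search tree shapes on n keys; with n = 12 that is C_12. So P = C_12 = 208012.
Ways to associate a product of 11 factors correspond to binary trees on 11 leaves, so the count is C_10. So Q = C_10 = 16796.
Non-crossing handshake pairings of 2n people are counted by C_n; 10 people gives n = 5. So R = C_5 = 42.
P − Q − R = 208012 − 16796 − 42 = 191174.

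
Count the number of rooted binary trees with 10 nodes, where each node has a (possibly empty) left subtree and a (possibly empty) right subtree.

Rooted binary trees with 10 nodes (each child slot possibly empty) number C_10.
C_10 = C(20,10)/11 = 184756/11 = 16796.

16796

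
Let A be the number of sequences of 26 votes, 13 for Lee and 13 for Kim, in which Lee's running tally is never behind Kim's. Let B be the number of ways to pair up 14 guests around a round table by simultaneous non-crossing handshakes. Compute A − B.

742471

Ballot sequences with n votes each where one side never trails are Dyck words, counted by C_n; here n = 13. So A = C_13 = 742900.
With 14 = 2·7 people, non-crossing handshake pairings are non-crossing perfect matchings on a circle, counted by C_7. So B = C_7 = 429.
A − B = 742900 − 429 = 742471.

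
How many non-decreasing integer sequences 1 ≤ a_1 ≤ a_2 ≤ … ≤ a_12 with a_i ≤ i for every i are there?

Weakly increasing sequences with a_i ≤ i biject with Dyck paths of semilength 12, so there are C_12.
C_12 = C(24,12)/13 = 2704156/13 = 208012.

208012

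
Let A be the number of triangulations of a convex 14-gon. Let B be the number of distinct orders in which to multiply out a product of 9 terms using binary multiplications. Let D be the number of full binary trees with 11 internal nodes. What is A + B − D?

Triangulations of a convex m-gon are counted by C_{m−2}; with m = 14 this is C_12. So A = C_12 = 208012.
Ways to associate a product of 9 factors correspond to binary trees on 9 leaves, so the count is C_8. So B = C_8 = 1430.
The number of full binary trees on 11 internal nodes is the Catalan number C_11. So D = C_11 = 58786.
A + B − D = 208012 + 1430 − 58786 = 150656.

150656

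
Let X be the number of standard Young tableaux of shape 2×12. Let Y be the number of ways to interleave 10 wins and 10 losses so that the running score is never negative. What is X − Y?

191216

By the hook-length formula (or a Dyck-path bijection), SYT of shape 2×12 number C_12. So X = C_12 = 208012.
Reading a vote for the leader as '(' and for the other as ')' turns such a sequence into a balanced string of 10 pairs, so the count is C_10. So Y = C_10 = 16796.
X − Y = 208012 − 16796 = 191216.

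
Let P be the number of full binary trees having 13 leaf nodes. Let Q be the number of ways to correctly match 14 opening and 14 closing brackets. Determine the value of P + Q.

A full binary tree with L leaves has L−1 internal nodes and is counted by C_{L−1}; L = 13 gives C_12. So P = C_12 = 208012.
With 14 pairs the number of balanced bracket strings is the Catalan number C_14. So Q = C_14 = 2674440.
P + Q = 208012 + 2674440 = 2882452.

2882452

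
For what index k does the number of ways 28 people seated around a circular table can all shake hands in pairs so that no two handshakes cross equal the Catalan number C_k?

14

Non-crossing handshake pairings of 2n people are counted by C_n; 28 people gives n = 14.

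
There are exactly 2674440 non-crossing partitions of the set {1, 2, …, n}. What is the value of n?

Non-crossing partitions of [n] are counted by C_n. The Catalan number equal to 2674440 is C_14.

14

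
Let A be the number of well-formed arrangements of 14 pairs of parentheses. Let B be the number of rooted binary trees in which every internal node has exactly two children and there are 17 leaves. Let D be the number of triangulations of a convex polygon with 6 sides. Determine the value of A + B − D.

38032096

A balanced arrangement of 14 bracket pairs is a Dyck word of semilength 14, so the count is C_14. So A = C_14 = 2674440.
A full binary tree with L leaves has L−1 internal nodes and is counted by C_{L−1}; L = 17 gives C_16. So B = C_16 = 35357670.
A convex 6-gon is triangulated into 4 triangles, and the number of such triangulations is the Catalan number C_{6−2} = C_4. So D = C_4 = 14.
A + B − D = 2674440 + 35357670 − 14 = 38032096.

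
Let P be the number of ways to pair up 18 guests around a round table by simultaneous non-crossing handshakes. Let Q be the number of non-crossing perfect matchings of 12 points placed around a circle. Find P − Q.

4730

With 18 = 2·9 people, non-crossing handshake pairings are non-crossing perfect matchings on a circle, counted by C_9. So P = C_9 = 4862.
Pairing 12 circle points by 6 non-crossing chords gives C_6 matchings. So Q = C_6 = 132.
P − Q = 4862 − 132 = 4730.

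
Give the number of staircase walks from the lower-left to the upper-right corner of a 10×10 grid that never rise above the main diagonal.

Sub-diagonal monotone paths from (0,0) to (10,10) biject with Dyck paths of semilength 10, giving C_10.
C_10 = 16796.

16796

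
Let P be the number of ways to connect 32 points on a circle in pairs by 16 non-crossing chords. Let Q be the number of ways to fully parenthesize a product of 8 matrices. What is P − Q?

35357241

Non-crossing perfect matchings of 2n points on a circle are counted by C_n; with 32 points, n = 16. So P = C_16 = 35357670.
Parenthesizations of m factors correspond to full binary trees with m leaves, counted by C_{m−1}; m = 8 gives C_7. So Q = C_7 = 429.
P − Q = 35357670 − 429 = 35357241.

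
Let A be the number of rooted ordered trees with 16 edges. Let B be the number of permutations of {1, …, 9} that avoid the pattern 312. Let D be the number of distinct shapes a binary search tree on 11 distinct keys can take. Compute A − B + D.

35411594

Rooted ordered trees with n edges are counted by C_n; here n = 16. So A = C_16 = 35357670.
Permutations of [n] avoiding any single length-3 pattern are counted by C_n; here n = 9. So B = C_9 = 4862.
There are C_n binary search tree shapes on n keys; with n = 11 that is C_11. So D = C_11 = 58786.
A − B + D = 35357670 − 4862 + 58786 = 35411594.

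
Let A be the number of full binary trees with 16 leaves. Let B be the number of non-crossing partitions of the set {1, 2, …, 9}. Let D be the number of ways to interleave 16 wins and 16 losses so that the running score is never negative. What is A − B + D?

45047653

A full binary tree with L leaves has L−1 internal nodes and is counted by C_{L−1}; L = 16 gives C_15. So A = C_15 = 9694845.
Non-crossing partitions of an n-element set are counted by C_n; here n = 9. So B = C_9 = 4862.
Reading a vote for the leader as '(' and for the other as ')' turns such a sequence into a balanced string of 16 pairs, so the count is C_16. So D = C_16 = 35357670.
A − B + D = 9694845 − 4862 + 35357670 = 45047653.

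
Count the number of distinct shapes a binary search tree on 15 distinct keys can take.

9694845

Binary trees (left/right distinguished) on n nodes are counted by C_n; here n = 15.
C_15 = C(30,15)/16 = 155117520/16 = 9694845.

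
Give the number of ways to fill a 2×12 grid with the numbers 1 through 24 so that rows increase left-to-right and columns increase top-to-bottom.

Standard Young tableaux of shape 2×n are counted by C_n; here n = 12.
C_12 = 208012.

208012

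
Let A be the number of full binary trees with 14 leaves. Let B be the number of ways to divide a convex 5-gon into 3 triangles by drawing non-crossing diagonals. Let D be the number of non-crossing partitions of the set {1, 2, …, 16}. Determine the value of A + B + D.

Full binary trees with 14 leaves have 14−1 = 13 internal nodes, so there are C_13 of them. So A = C_13 = 742900.
Triangulations of a convex m-gon are counted by C_{m−2}; with m = 5 this is C_3. So B = C_3 = 5.
Non-crossing partitions of an n-element set are counted by C_n; here n = 16. So D = C_16 = 35357670.
A + B + D = 742900 + 5 + 35357670 = 36100575.

36100575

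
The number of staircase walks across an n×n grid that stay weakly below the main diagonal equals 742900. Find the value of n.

13

Such diagonal-avoiding paths in an n×n grid are counted by C_n. The Catalan number equal to 742900 is C_13.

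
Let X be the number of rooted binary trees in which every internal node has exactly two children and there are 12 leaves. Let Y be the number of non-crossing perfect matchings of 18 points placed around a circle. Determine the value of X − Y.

Full binary trees with 12 leaves have 12−1 = 11 internal nodes, so there are C_11 of them. So X = C_11 = 58786.
Pairing 18 circle points by 9 non-crossing chords gives C_9 matchings. So Y = C_9 = 4862.
X − Y = 58786 − 4862 = 53924.

53924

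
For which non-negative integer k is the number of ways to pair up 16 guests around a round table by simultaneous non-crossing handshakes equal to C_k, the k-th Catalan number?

8

With 16 = 2·8 people, non-crossing handshake pairings are non-crossing perfect matchings on a circle, counted by C_8.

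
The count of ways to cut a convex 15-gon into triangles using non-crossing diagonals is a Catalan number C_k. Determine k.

Triangulations of a convex m-gon are counted by C_{m−2}; with m = 15 this is C_13.

13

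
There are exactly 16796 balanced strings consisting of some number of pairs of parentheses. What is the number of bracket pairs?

10

Balanced strings of n bracket-pairs are counted by C_n; 16796 = C_10.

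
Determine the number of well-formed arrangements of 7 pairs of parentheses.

With 7 pairs the number of balanced bracket strings is the Catalan number C_7.
C_7 = C(14,7)/8 = 3432/8 = 429.

429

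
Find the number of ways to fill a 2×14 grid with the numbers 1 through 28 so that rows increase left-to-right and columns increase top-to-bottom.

2674440

By the hook-length formula (or a Dyck-path bijection), SYT of shape 2×14 number C_14.
C_14 = C_13 · 2(2·13+1)/(13+2) = 742900 · 54/15 = 2674440.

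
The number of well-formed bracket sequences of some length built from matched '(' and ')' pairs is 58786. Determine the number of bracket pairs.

Balanced strings of n bracket-pairs are counted by C_n; 58786 = C_11.

11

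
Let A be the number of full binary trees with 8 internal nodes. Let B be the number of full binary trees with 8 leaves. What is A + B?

1859

Full binary trees with n internal nodes are counted by C_n; here n = 8. So A = C_8 = 1430.
Full binary trees with 8 leaves have 8−1 = 7 internal nodes, so there are C_7 of them. So B = C_7 = 429.
A + B = 1430 + 429 = 1859.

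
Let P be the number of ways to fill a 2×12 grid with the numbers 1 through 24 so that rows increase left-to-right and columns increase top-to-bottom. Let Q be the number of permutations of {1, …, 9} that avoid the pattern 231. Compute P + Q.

By the hook-length formula (or a Dyck-path bijection), SYT of shape 2×12 number C_12. So P = C_12 = 208012.
Permutations of [n] avoiding any single length-3 pattern are counted by C_n; here n = 9. So Q = C_9 = 4862.
P + Q = 208012 + 4862 = 212874.

212874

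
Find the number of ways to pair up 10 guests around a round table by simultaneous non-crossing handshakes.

42

With 10 = 2·5 people, non-crossing handshake pairings are non-crossing perfect matchings on a circle, counted by C_5.
C_5 = 42.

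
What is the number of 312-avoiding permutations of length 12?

208012

For any fixed pattern of length 3, the pattern-avoiding permutations of [12] number C_12.
C_12 = C(24,12)/13 = 2704156/13 = 208012.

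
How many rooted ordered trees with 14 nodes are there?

A rooted plane tree on 14 nodes has 13 edges, and such trees are counted by C_13.
C_13 = C(26,13)/14 = 10400600/14 = 742900.

742900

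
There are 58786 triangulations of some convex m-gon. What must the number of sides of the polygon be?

13

Triangulations of a convex m-gon are counted by C_{m−2}. The Catalan number equal to 58786 is C_11.
So m − 2 = 11, giving m = 13 sides.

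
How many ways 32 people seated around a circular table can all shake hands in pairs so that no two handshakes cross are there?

35357670

Non-crossing handshake pairings of 2n people are counted by C_n; 32 people gives n = 16.
C_16 = 35357670.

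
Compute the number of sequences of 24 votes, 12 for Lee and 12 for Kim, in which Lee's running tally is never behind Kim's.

Reading a vote for the leader as '(' and for the other as ')' turns such a sequence into a balanced string of 12 pairs, so the count is C_12.
C_12 = C_11 · 2(2·11+1)/(11+2) = 58786 · 46/13 = 208012.

208012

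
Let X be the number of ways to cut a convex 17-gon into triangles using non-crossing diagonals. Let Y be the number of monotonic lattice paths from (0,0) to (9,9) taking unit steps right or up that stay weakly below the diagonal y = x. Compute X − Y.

9689983

The number of triangulations of a 17-gon is the Catalan number C_15 (index = sides − 2). So X = C_15 = 9694845.
Monotone paths in an n×n grid that stay weakly below the diagonal are counted by C_n; here n = 9. So Y = C_9 = 4862.
X − Y = 9694845 − 4862 = 9689983.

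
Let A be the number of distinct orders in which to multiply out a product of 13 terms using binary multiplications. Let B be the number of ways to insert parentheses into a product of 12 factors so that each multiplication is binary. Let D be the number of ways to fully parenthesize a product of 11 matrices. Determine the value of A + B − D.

250002

Ways to associate a product of 13 factors correspond to binary trees on 13 leaves, so the count is C_12. So A = C_12 = 208012.
Parenthesizations of m factors correspond to full binary trees with m leaves, counted by C_{m−1}; m = 12 gives C_11. So B = C_11 = 58786.
Ways to associate a product of 11 factors correspond to binary trees on 11 leaves, so the count is C_10. So D = C_10 = 16796.
A + B − D = 208012 + 58786 − 16796 = 250002.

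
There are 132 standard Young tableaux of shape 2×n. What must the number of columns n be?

6

Standard Young tableaux of shape 2×n are counted by C_n; 132 = C_6.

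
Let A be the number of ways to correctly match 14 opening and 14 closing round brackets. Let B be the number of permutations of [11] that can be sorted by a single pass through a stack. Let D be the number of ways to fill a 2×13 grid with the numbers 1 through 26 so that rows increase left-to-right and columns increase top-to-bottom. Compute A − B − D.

With 14 pairs the number of balanced bracket strings is the Catalan number C_14. So A = C_14 = 2674440.
Stack-sortable permutations are exactly the 231-avoiding ones, counted by C_n; here n = 11. So B = C_11 = 58786.
By the hook-length formula (or a Dyck-path bijection), SYT of shape 2×13 number C_13. So D = C_13 = 742900.
A − B − D = 2674440 − 58786 − 742900 = 1872754.

1872754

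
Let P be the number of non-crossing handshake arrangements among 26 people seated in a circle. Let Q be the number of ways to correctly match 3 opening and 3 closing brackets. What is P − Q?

742895

With 26 = 2·13 people, non-crossing handshake pairings are non-crossing perfect matchings on a circle, counted by C_13. So P = C_13 = 742900.
Balanced strings of n pairs of brackets are counted by C_n; here n = 3. So Q = C_3 = 5.
P − Q = 742900 − 5 = 742895.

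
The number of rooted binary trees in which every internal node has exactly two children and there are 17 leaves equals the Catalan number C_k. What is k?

Full binary trees with 17 leaves have 17−1 = 16 internal nodes, so there are C_16 of them.

16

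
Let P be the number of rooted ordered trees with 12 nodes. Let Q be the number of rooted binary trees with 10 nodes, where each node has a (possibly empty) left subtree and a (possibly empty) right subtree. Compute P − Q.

41990

A rooted plane tree on 12 nodes has 11 edges, and such trees are counted by C_11. So P = C_11 = 58786.
Binary trees (left/right distinguished) on n nodes are counted by C_n; here n = 10. So Q = C_10 = 16796.
P − Q = 58786 − 16796 = 41990.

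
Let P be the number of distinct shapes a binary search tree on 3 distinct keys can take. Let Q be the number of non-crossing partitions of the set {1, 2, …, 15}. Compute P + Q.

9694850

There are C_n binary search tree shapes on n keys; with n = 3 that is C_3. So P = C_3 = 5.
Non-crossing partitions of an n-element set are counted by C_n; here n = 15. So Q = C_15 = 9694845.
P + Q = 5 + 9694845 = 9694850.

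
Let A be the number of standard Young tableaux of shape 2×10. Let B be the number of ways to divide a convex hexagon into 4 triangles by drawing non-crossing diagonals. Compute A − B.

By the hook-length formula (or a Dyck-path bijection), SYT of shape 2×10 number C_10. So A = C_10 = 16796.
The number of triangulations of a 6-gon is the Catalan number C_4 (index = sides − 2). So B = C_4 = 14.
A − B = 16796 − 14 = 16782.

16782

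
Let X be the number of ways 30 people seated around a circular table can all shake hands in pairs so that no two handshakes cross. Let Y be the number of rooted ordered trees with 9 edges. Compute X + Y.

9699707

With 30 = 2·15 people, non-crossing handshake pairings are non-crossing perfect matchings on a circle, counted by C_15. So X = C_15 = 9694845.
A rooted plane tree with 9 edges has 10 nodes, and the count is C_9. So Y = C_9 = 4862.
X + Y = 9694845 + 4862 = 9699707.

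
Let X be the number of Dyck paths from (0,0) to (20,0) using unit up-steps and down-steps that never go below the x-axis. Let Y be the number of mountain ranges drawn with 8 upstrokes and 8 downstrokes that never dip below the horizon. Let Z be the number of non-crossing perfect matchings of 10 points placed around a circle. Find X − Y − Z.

15324

Paths of 10 up- and 10 down-steps that never dip below the axis are Dyck paths; their count is C_10. So X = C_10 = 16796.
Dyck paths of semilength n (length 2n) are counted by C_n; here n = 8. So Y = C_8 = 1430.
Non-crossing perfect matchings of 2n points on a circle are counted by C_n; with 10 points, n = 5. So Z = C_5 = 42.
X − Y − Z = 16796 − 1430 − 42 = 15324.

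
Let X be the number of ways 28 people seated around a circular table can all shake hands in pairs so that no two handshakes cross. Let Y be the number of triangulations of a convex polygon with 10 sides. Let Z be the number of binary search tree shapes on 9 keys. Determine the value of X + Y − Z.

2671008

With 28 = 2·14 people, non-crossing handshake pairings are non-crossing perfect matchings on a circle, counted by C_14. So X = C_14 = 2674440.
The number of triangulations of a 10-gon is the Catalan number C_8 (index = sides − 2). So Y = C_8 = 1430.
There are C_n binary search tree shapes on n keys; with n = 9 that is C_9. So Z = C_9 = 4862.
X + Y − Z = 2674440 + 1430 − 4862 = 2671008.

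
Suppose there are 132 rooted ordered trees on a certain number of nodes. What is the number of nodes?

Rooted ordered trees on m nodes are counted by C_{m−1}; 132 = C_6.
So the index is 6, and the number of nodes is 6 + 1 = 7.

7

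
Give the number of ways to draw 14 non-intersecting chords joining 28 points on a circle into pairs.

2674440

Pairing 28 circle points by 14 non-crossing chords gives C_14 matchings.
C_14 = C(28,14)/15 = 40116600/15 = 2674440.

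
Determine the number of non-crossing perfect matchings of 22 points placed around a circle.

58786

Pairing 22 circle points by 11 non-crossing chords gives C_11 matchings.
C_11 = C_10 · 2(2·10+1)/(10+2) = 16796 · 42/12 = 58786.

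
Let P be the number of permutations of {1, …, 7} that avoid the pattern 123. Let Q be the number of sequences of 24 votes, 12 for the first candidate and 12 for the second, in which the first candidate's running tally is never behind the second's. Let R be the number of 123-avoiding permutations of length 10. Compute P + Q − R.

191645

Permutations of [n] avoiding any single length-3 pattern are counted by C_n; here n = 7. So P = C_7 = 429.
Reading a vote for the leader as '(' and for the other as ')' turns such a sequence into a balanced string of 12 pairs, so the count is C_12. So Q = C_12 = 208012.
For any fixed pattern of length 3, the pattern-avoiding permutations of [10] number C_10. So R = C_10 = 16796.
P + Q − R = 429 + 208012 − 16796 = 191645.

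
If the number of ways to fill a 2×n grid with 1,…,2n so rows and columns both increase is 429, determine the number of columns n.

7

Standard Young tableaux of shape 2×n are counted by C_n, and C_7 = 429.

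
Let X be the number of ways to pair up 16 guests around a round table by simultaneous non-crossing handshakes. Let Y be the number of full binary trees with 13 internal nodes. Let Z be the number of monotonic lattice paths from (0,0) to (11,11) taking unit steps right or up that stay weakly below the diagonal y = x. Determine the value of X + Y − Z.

685544

Non-crossing handshake pairings of 2n people are counted by C_n; 16 people gives n = 8. So X = C_8 = 1430.
Full binary trees with n internal nodes are counted by C_n; here n = 13. So Y = C_13 = 742900.
Monotone paths in an n×n grid that stay weakly below the diagonal are counted by C_n; here n = 11. So Z = C_11 = 58786.
X + Y − Z = 1430 + 742900 − 58786 = 685544.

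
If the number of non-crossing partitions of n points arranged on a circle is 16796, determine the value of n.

Non-crossing partitions of [n] are counted by C_n. Since C_10 = 16796, the index is 10.

10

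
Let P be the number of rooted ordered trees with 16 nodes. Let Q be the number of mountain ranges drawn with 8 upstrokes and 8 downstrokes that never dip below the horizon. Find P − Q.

Rooted ordered (plane) trees on m nodes have m−1 edges and are counted by C_{m−1}; m = 16 gives C_15. So P = C_15 = 9694845.
Dyck paths of semilength n (length 2n) are counted by C_n; here n = 8. So Q = C_8 = 1430.
P − Q = 9694845 − 1430 = 9693415.

9693415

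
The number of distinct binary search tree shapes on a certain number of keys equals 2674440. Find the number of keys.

Binary search tree shapes on n keys are counted by C_n, and C_14 = 2674440.

14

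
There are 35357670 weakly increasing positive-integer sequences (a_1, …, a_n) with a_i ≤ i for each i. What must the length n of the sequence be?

16

Such sub-staircase sequences of length n are counted by C_n. The Catalan number equal to 35357670 is C_16.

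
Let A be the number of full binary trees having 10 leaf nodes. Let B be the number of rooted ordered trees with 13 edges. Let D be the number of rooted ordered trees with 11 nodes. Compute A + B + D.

764558

A full binary tree with L leaves has L−1 internal nodes and is counted by C_{L−1}; L = 10 gives C_9. So A = C_9 = 4862.
Rooted ordered trees with n edges are counted by C_n; here n = 13. So B = C_13 = 742900.
A rooted plane tree on 11 nodes has 10 edges, and such trees are counted by C_10. So D = C_10 = 16796.
A + B + D = 4862 + 742900 + 16796 = 764558.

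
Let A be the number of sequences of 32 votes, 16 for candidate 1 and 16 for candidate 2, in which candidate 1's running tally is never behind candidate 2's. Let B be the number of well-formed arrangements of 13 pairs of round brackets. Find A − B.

34614770

Reading a vote for the leader as '(' and for the other as ')' turns such a sequence into a balanced string of 16 pairs, so the count is C_16. So A = C_16 = 35357670.
Balanced strings of n pairs of brackets are counted by C_n; here n = 13. So B = C_13 = 742900.
A − B = 35357670 − 742900 = 34614770.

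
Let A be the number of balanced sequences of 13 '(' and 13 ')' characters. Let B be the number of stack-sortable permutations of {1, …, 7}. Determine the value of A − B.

Balanced strings of n pairs of brackets are counted by C_n; here n = 13. So A = C_13 = 742900.
Stack-sortable permutations are exactly the 231-avoiding ones, counted by C_n; here n = 7. So B = C_7 = 429.
A − B = 742900 − 429 = 742471.

742471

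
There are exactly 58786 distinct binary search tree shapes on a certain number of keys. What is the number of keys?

11

Binary search tree shapes on n keys are counted by C_n; 58786 = C_11.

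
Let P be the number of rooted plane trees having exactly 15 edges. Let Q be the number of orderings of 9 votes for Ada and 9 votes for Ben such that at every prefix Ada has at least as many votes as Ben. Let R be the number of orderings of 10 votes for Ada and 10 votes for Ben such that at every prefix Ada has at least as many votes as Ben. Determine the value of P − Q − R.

9673187

Rooted ordered trees with n edges are counted by C_n; here n = 15. So P = C_15 = 9694845.
Ballot sequences with n votes each where one side never trails are Dyck words, counted by C_n; here n = 9. So Q = C_9 = 4862.
Reading a vote for the leader as '(' and for the other as ')' turns such a sequence into a balanced string of 10 pairs, so the count is C_10. So R = C_10 = 16796.
P − Q − R = 9694845 − 4862 − 16796 = 9673187.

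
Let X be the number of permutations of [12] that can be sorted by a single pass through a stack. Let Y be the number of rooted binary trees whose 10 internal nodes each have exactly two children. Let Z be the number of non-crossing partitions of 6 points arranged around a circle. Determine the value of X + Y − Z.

Stack-sortable permutations are exactly the 231-avoiding ones, counted by C_n; here n = 12. So X = C_12 = 208012.
The number of full binary trees on 10 internal nodes is the Catalan number C_10. So Y = C_10 = 16796.
The non-crossing partitions of [6] form a lattice of size C_6. So Z = C_6 = 132.
X + Y − Z = 208012 + 16796 − 132 = 224676.

224676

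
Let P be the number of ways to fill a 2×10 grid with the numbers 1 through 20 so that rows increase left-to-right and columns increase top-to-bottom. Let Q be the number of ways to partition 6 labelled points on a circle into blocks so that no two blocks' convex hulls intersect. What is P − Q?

16664

Standard Young tableaux of shape 2×n are counted by C_n; here n = 10. So P = C_10 = 16796.
Non-crossing partitions of an n-element set are counted by C_n; here n = 6. So Q = C_6 = 132.
P − Q = 16796 − 132 = 16664.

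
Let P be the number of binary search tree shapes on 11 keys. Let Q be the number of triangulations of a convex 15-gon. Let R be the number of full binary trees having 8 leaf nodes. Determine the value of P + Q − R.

801257

There are C_n binary search tree shapes on n keys; with n = 11 that is C_11. So P = C_11 = 58786.
A convex 15-gon is triangulated into 13 triangles, and the number of such triangulations is the Catalan number C_{15−2} = C_13. So Q = C_13 = 742900.
Full binary trees with 8 leaves have 8−1 = 7 internal nodes, so there are C_7 of them. So R = C_7 = 429.
P + Q − R = 58786 + 742900 − 429 = 801257.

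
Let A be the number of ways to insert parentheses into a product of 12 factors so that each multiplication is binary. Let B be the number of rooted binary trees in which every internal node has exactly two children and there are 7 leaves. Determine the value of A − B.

58654

Ways to associate a product of 12 factors correspond to binary trees on 12 leaves, so the count is C_11. So A = C_11 = 58786.
A full binary tree with L leaves has L−1 internal nodes and is counted by C_{L−1}; L = 7 gives C_6. So B = C_6 = 132.
A − B = 58786 − 132 = 58654.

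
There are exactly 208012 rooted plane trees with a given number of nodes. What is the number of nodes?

13

Rooted ordered trees on m nodes are counted by C_{m−1}, and C_12 = 208012.
So the index is 12, and the number of nodes is 12 + 1 = 13.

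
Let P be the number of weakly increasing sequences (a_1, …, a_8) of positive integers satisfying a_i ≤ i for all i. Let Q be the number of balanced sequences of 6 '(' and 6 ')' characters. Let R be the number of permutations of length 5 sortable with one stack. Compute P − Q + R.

Such sub-staircase sequences of length n are counted by C_n; here n = 8. So P = C_8 = 1430.
Balanced strings of n pairs of brackets are counted by C_n; here n = 6. So Q = C_6 = 132.
By Knuth's characterisation, the stack-sortable permutations of length 5 are the 231-avoiders, numbering C_5. So R = C_5 = 42.
P − Q + R = 1430 − 132 + 42 = 1340.

1340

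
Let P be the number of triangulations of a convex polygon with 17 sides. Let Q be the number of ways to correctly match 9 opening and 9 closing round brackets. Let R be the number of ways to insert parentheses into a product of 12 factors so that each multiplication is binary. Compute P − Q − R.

Triangulations of a convex m-gon are counted by C_{m−2}; with m = 17 this is C_15. So P = C_15 = 9694845.
With 9 pairs the number of balanced bracket strings is the Catalan number C_9. So Q = C_9 = 4862.
Bracketing 12 factors into binary products is counted by C_{12−1} = C_11. So R = C_11 = 58786.
P − Q − R = 9694845 − 4862 − 58786 = 9631197.

9631197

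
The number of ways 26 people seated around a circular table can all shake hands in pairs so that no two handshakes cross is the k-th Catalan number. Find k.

13

With 26 = 2·13 people, non-crossing handshake pairings are non-crossing perfect matchings on a circle, counted by C_13.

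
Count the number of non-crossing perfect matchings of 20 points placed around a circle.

16796

Non-crossing perfect matchings of 2n points on a circle are counted by C_n; with 20 points, n = 10.
C_10 = 16796.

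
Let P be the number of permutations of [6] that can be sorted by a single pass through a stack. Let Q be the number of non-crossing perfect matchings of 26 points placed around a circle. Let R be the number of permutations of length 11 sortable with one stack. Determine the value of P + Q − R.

684246

By Knuth's characterisation, the stack-sortable permutations of length 6 are the 231-avoiders, numbering C_6. So P = C_6 = 132.
Non-crossing perfect matchings of 2n points on a circle are counted by C_n; with 26 points, n = 13. So Q = C_13 = 742900.
By Knuth's characterisation, the stack-sortable permutations of length 11 are the 231-avoiders, numbering C_11. So R = C_11 = 58786.
P + Q − R = 132 + 742900 − 58786 = 684246.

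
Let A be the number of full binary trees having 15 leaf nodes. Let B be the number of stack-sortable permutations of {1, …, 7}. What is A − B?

Full binary trees with 15 leaves have 15−1 = 14 internal nodes, so there are C_14 of them. So A = C_14 = 2674440.
Stack-sortable permutations are exactly the 231-avoiding ones, counted by C_n; here n = 7. So B = C_7 = 429.
A − B = 2674440 − 429 = 2674011.

2674011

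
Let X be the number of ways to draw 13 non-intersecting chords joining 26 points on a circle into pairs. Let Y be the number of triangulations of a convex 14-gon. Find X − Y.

Pairing 26 circle points by 13 non-crossing chords gives C_13 matchings. So X = C_13 = 742900.
A convex 14-gon is triangulated into 12 triangles, and the number of such triangulations is the Catalan number C_{14−2} = C_12. So Y = C_12 = 208012.
X − Y = 742900 − 208012 = 534888.

534888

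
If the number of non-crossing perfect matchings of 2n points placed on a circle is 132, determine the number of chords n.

Non-crossing pairings of 2n points on a circle are counted by C_n; 132 = C_6.

6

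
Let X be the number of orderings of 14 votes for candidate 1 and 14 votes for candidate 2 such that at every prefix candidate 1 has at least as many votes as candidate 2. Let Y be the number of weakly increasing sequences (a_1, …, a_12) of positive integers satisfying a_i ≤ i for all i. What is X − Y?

2466428

Reading a vote for the leader as '(' and for the other as ')' turns such a sequence into a balanced string of 14 pairs, so the count is C_14. So X = C_14 = 2674440.
Weakly increasing sequences with a_i ≤ i biject with Dyck paths of semilength 12, so there are C_12. So Y = C_12 = 208012.
X − Y = 2674440 − 208012 = 2466428.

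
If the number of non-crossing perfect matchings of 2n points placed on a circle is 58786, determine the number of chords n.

11

Non-crossing pairings of 2n points on a circle are counted by C_n. The Catalan number equal to 58786 is C_11.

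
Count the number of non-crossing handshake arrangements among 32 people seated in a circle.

Non-crossing handshake pairings of 2n people are counted by C_n; 32 people gives n = 16.
C_16 = 35357670.

35357670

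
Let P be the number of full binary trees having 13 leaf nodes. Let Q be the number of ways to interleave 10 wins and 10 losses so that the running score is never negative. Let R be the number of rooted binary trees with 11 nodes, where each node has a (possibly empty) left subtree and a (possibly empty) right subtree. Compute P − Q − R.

A full binary tree with L leaves has L−1 internal nodes and is counted by C_{L−1}; L = 13 gives C_12. So P = C_12 = 208012.
Reading a vote for the leader as '(' and for the other as ')' turns such a sequence into a balanced string of 10 pairs, so the count is C_10. So Q = C_10 = 16796.
Rooted binary trees with 11 nodes (each child slot possibly empty) number C_11. So R = C_11 = 58786.
P − Q − R = 208012 − 16796 − 58786 = 132430.

132430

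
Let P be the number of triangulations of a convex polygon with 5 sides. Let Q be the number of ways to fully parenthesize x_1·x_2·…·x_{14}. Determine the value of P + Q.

742905

Triangulations of a convex m-gon are counted by C_{m−2}; with m = 5 this is C_3. So P = C_3 = 5.
Ways to associate a product of 14 factors correspond to binary trees on 14 leaves, so the count is C_13. So Q = C_13 = 742900.
P + Q = 5 + 742900 = 742905.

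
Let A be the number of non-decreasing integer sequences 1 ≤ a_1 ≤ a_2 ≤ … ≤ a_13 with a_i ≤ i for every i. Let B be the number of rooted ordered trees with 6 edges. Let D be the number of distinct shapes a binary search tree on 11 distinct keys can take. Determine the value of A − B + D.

Weakly increasing sequences with a_i ≤ i biject with Dyck paths of semilength 13, so there are C_13. So A = C_13 = 742900.
A rooted plane tree with 6 edges has 7 nodes, and the count is C_6. So B = C_6 = 132.
There are C_n binary search tree shapes on n keys; with n = 11 that is C_11. So D = C_11 = 58786.
A − B + D = 742900 − 132 + 58786 = 801554.

801554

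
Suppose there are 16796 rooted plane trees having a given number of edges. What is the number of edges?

10

Rooted ordered trees with n edges are counted by C_n, and C_10 = 16796.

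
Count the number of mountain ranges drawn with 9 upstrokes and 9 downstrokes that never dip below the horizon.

4862

Dyck paths of semilength n (length 2n) are counted by C_n; here n = 9.
C_9 = C(18,9)/10 = 48620/10 = 4862.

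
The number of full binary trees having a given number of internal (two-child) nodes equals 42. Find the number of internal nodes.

5

Full binary trees with n internal nodes are counted by C_n; 42 = C_5.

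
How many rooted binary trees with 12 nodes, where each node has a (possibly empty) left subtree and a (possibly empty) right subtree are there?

208012

There are C_n binary search tree shapes on n keys; with n = 12 that is C_12.
C_12 = C(24,12)/13 = 2704156/13 = 208012.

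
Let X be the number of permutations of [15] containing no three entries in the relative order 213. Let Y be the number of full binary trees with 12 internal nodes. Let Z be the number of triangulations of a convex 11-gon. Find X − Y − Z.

For any fixed pattern of length 3, the pattern-avoiding permutations of [15] number C_15. So X = C_15 = 9694845.
Full binary trees with n internal nodes are counted by C_n; here n = 12. So Y = C_12 = 208012.
Triangulations of a convex m-gon are counted by C_{m−2}; with m = 11 this is C_9. So Z = C_9 = 4862.
X − Y − Z = 9694845 − 208012 − 4862 = 9481971.

9481971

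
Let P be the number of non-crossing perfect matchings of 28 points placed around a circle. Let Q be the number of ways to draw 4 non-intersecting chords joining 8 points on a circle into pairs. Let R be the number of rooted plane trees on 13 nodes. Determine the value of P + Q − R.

Non-crossing perfect matchings of 2n points on a circle are counted by C_n; with 28 points, n = 14. So P = C_14 = 2674440.
Pairing 8 circle points by 4 non-crossing chords gives C_4 matchings. So Q = C_4 = 14.
A rooted plane tree on 13 nodes has 12 edges, and such trees are counted by C_12. So R = C_12 = 208012.
P + Q − R = 2674440 + 14 − 208012 = 2466442.

2466442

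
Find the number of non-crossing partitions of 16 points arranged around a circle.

The non-crossing partitions of [16] form a lattice of size C_16.
C_16 = C_15 · 2(2·15+1)/(15+2) = 9694845 · 62/17 = 35357670.

35357670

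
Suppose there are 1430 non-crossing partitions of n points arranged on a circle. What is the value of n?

8

Non-crossing partitions of [n] are counted by C_n, and C_8 = 1430.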